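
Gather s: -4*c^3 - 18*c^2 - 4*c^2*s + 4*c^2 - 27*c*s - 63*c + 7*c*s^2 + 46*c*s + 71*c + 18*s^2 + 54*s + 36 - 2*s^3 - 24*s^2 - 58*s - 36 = -4*c^3 - 14*c^2 + 8*c - 2*s^3 + s^2*(7*c - 6) + s*(-4*c^2 + 19*c - 4)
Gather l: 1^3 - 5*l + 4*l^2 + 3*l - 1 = 4*l^2 - 2*l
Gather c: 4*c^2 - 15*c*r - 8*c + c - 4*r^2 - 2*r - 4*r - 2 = 4*c^2 + c*(-15*r - 7) - 4*r^2 - 6*r - 2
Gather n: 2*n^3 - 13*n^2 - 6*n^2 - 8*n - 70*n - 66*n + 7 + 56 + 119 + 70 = 2*n^3 - 19*n^2 - 144*n + 252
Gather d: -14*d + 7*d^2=7*d^2 - 14*d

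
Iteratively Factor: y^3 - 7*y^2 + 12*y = (y - 3)*(y^2 - 4*y) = (y - 4)*(y - 3)*(y)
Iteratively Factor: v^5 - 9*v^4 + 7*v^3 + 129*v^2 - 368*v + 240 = (v - 5)*(v^4 - 4*v^3 - 13*v^2 + 64*v - 48) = (v - 5)*(v + 4)*(v^3 - 8*v^2 + 19*v - 12) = (v - 5)*(v - 1)*(v + 4)*(v^2 - 7*v + 12) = (v - 5)*(v - 3)*(v - 1)*(v + 4)*(v - 4)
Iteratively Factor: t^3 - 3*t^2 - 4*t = (t)*(t^2 - 3*t - 4) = t*(t - 4)*(t + 1)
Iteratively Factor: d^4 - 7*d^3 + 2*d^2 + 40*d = (d + 2)*(d^3 - 9*d^2 + 20*d) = (d - 4)*(d + 2)*(d^2 - 5*d) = (d - 5)*(d - 4)*(d + 2)*(d)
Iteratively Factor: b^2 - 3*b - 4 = (b - 4)*(b + 1)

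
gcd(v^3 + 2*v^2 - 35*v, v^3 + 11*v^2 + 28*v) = v^2 + 7*v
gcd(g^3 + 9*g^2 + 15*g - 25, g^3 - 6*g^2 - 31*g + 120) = g + 5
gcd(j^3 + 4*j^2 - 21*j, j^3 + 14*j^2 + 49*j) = j^2 + 7*j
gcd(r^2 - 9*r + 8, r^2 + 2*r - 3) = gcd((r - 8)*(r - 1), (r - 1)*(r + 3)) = r - 1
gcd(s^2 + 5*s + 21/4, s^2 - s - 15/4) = s + 3/2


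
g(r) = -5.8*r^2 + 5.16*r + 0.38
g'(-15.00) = 179.16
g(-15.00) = -1382.02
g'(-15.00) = 179.16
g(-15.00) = -1382.02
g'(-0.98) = 16.53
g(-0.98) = -10.25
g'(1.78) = -15.49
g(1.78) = -8.81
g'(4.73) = -49.71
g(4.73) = -104.98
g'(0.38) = 0.75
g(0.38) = 1.50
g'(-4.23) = 54.23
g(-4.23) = -125.23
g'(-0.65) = 12.70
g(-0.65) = -5.42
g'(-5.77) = 72.09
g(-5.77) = -222.49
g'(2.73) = -26.51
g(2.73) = -28.76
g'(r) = 5.16 - 11.6*r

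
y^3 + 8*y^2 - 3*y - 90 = (y - 3)*(y + 5)*(y + 6)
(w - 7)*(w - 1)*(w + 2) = w^3 - 6*w^2 - 9*w + 14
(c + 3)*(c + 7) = c^2 + 10*c + 21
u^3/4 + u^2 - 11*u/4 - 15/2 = (u/4 + 1/2)*(u - 3)*(u + 5)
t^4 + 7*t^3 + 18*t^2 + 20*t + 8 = (t + 1)*(t + 2)^3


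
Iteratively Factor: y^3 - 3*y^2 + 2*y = (y - 2)*(y^2 - y) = (y - 2)*(y - 1)*(y)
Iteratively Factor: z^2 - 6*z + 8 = (z - 4)*(z - 2)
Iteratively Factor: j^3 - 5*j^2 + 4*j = (j - 1)*(j^2 - 4*j) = j*(j - 1)*(j - 4)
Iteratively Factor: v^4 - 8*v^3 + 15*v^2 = (v)*(v^3 - 8*v^2 + 15*v) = v*(v - 5)*(v^2 - 3*v) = v*(v - 5)*(v - 3)*(v)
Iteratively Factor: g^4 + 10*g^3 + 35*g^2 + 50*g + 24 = (g + 2)*(g^3 + 8*g^2 + 19*g + 12) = (g + 2)*(g + 4)*(g^2 + 4*g + 3) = (g + 2)*(g + 3)*(g + 4)*(g + 1)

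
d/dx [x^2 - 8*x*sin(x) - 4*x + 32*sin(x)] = -8*x*cos(x) + 2*x - 8*sin(x) + 32*cos(x) - 4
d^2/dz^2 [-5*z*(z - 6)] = -10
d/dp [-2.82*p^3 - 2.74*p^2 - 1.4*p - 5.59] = -8.46*p^2 - 5.48*p - 1.4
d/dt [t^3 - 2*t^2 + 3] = t*(3*t - 4)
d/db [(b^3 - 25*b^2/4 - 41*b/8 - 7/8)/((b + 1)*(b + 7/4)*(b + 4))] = (416*b^4 + 1144*b^3 - 687*b^2 - 2422*b - 791)/(2*(16*b^6 + 216*b^5 + 1137*b^4 + 2978*b^3 + 4113*b^2 + 2856*b + 784))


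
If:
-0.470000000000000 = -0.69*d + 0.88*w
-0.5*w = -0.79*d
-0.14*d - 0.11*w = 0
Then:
No Solution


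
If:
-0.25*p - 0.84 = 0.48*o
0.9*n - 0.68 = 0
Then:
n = 0.76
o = -0.520833333333333*p - 1.75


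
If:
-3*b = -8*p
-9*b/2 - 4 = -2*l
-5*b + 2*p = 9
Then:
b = -36/17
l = -47/17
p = -27/34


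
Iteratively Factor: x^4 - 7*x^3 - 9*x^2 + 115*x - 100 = (x - 5)*(x^3 - 2*x^2 - 19*x + 20) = (x - 5)*(x + 4)*(x^2 - 6*x + 5) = (x - 5)*(x - 1)*(x + 4)*(x - 5)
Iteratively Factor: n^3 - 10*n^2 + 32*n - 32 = (n - 4)*(n^2 - 6*n + 8) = (n - 4)^2*(n - 2)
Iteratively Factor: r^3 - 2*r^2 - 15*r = (r + 3)*(r^2 - 5*r) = (r - 5)*(r + 3)*(r)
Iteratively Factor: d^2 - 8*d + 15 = (d - 3)*(d - 5)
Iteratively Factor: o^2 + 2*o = (o)*(o + 2)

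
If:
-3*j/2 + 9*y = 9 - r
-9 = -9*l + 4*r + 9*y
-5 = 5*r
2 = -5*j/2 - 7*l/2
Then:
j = -94/37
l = 46/37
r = -1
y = 229/333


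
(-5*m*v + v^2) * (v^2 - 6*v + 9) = -5*m*v^3 + 30*m*v^2 - 45*m*v + v^4 - 6*v^3 + 9*v^2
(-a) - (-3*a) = 2*a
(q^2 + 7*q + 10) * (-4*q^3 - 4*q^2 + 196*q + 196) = -4*q^5 - 32*q^4 + 128*q^3 + 1528*q^2 + 3332*q + 1960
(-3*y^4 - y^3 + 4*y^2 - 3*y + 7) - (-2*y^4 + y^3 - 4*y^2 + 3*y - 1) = -y^4 - 2*y^3 + 8*y^2 - 6*y + 8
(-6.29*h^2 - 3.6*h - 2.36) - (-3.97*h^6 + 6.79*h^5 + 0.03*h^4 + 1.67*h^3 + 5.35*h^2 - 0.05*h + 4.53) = 3.97*h^6 - 6.79*h^5 - 0.03*h^4 - 1.67*h^3 - 11.64*h^2 - 3.55*h - 6.89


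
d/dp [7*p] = 7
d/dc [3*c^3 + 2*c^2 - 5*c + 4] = 9*c^2 + 4*c - 5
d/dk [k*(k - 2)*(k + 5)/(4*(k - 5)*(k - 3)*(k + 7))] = (-2*k^4 - 31*k^3 + 91*k^2 + 315*k - 525)/(2*(k^6 - 2*k^5 - 81*k^4 + 292*k^3 + 1471*k^2 - 8610*k + 11025))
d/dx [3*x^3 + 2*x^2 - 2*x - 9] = 9*x^2 + 4*x - 2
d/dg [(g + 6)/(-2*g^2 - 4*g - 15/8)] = 8*(-16*g^2 - 32*g + 32*(g + 1)*(g + 6) - 15)/(16*g^2 + 32*g + 15)^2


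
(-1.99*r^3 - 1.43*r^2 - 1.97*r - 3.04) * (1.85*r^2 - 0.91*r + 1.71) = -3.6815*r^5 - 0.8346*r^4 - 5.7461*r^3 - 6.2766*r^2 - 0.6023*r - 5.1984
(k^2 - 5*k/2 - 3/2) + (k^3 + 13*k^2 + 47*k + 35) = k^3 + 14*k^2 + 89*k/2 + 67/2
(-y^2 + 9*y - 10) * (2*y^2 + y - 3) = -2*y^4 + 17*y^3 - 8*y^2 - 37*y + 30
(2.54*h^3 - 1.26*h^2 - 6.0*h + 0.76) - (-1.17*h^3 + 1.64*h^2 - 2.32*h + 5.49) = 3.71*h^3 - 2.9*h^2 - 3.68*h - 4.73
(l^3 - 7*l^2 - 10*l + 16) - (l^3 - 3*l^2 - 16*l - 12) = -4*l^2 + 6*l + 28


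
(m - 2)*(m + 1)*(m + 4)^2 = m^4 + 7*m^3 + 6*m^2 - 32*m - 32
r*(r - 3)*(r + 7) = r^3 + 4*r^2 - 21*r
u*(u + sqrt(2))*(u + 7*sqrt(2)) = u^3 + 8*sqrt(2)*u^2 + 14*u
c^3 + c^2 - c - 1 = (c - 1)*(c + 1)^2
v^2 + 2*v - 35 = (v - 5)*(v + 7)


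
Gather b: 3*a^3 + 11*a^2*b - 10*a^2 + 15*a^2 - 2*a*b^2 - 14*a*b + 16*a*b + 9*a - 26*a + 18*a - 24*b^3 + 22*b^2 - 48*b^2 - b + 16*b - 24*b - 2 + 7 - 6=3*a^3 + 5*a^2 + a - 24*b^3 + b^2*(-2*a - 26) + b*(11*a^2 + 2*a - 9) - 1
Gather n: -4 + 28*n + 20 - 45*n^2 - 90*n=-45*n^2 - 62*n + 16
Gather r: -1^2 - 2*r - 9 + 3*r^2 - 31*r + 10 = 3*r^2 - 33*r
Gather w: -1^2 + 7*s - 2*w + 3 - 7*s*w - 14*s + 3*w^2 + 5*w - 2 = -7*s + 3*w^2 + w*(3 - 7*s)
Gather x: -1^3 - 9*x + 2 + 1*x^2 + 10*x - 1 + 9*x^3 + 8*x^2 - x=9*x^3 + 9*x^2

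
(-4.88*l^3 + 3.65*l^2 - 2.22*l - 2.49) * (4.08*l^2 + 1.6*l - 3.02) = -19.9104*l^5 + 7.084*l^4 + 11.52*l^3 - 24.7342*l^2 + 2.7204*l + 7.5198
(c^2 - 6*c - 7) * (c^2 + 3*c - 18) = c^4 - 3*c^3 - 43*c^2 + 87*c + 126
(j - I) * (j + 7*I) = j^2 + 6*I*j + 7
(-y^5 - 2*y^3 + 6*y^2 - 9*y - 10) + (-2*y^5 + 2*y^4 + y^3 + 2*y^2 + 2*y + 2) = -3*y^5 + 2*y^4 - y^3 + 8*y^2 - 7*y - 8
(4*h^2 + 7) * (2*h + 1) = 8*h^3 + 4*h^2 + 14*h + 7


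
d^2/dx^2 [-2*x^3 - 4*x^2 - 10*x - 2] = -12*x - 8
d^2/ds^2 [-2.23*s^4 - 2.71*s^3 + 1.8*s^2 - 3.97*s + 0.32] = -26.76*s^2 - 16.26*s + 3.6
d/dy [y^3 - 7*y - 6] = 3*y^2 - 7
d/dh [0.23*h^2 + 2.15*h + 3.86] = 0.46*h + 2.15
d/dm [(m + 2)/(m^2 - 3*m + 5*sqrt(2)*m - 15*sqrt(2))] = (m^2 - 3*m + 5*sqrt(2)*m - (m + 2)*(2*m - 3 + 5*sqrt(2)) - 15*sqrt(2))/(m^2 - 3*m + 5*sqrt(2)*m - 15*sqrt(2))^2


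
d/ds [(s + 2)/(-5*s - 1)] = 9/(5*s + 1)^2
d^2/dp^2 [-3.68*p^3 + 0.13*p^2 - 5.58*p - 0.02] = 0.26 - 22.08*p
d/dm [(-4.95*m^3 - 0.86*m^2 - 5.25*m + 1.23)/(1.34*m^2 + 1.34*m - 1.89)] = (-6.633*m^4 - 13.266*m^3 + 33.9491*m^2 - 0.0456000000000003*m + 8.2743)/(1.7956*m^4 + 3.5912*m^3 - 3.2696*m^2 - 5.0652*m + 3.5721)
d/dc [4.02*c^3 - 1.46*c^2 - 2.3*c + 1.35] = 12.06*c^2 - 2.92*c - 2.3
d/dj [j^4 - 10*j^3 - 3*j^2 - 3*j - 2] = 4*j^3 - 30*j^2 - 6*j - 3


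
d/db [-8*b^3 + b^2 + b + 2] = -24*b^2 + 2*b + 1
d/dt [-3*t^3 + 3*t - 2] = 3 - 9*t^2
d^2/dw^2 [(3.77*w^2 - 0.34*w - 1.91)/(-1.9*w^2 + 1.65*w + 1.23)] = (-1.4210854715202e-14*w^4 - 21.1831*w^3 - 11.49234*w^2 - 31.15962*w + 6.539964)/(6.859*w^6 - 17.8695*w^5 + 2.19735*w^4 + 18.644175*w^3 - 1.422495*w^2 - 7.488855*w - 1.860867)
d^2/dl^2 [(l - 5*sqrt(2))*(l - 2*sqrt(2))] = 2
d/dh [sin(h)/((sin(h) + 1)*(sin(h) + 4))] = (cos(h)^2 + 3)*cos(h)/((sin(h) + 1)^2*(sin(h) + 4)^2)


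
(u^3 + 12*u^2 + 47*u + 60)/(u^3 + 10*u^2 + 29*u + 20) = (u + 3)/(u + 1)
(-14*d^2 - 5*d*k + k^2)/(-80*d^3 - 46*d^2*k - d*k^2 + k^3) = (7*d - k)/(40*d^2 + 3*d*k - k^2)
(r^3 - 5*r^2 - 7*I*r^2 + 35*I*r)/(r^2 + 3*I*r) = (r^2 - 5*r - 7*I*r + 35*I)/(r + 3*I)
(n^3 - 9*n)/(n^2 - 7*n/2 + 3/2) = 2*n*(n + 3)/(2*n - 1)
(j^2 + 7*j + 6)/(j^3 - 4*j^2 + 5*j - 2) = (j^2 + 7*j + 6)/(j^3 - 4*j^2 + 5*j - 2)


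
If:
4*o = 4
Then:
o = 1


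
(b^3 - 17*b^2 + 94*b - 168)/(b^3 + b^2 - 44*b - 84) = (b^2 - 10*b + 24)/(b^2 + 8*b + 12)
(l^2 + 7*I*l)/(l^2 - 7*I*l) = (l + 7*I)/(l - 7*I)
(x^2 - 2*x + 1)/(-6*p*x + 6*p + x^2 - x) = (x - 1)/(-6*p + x)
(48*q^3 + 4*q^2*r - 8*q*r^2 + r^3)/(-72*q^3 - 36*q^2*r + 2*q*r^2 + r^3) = (-4*q + r)/(6*q + r)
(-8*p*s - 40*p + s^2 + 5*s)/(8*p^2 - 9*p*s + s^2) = (-s - 5)/(p - s)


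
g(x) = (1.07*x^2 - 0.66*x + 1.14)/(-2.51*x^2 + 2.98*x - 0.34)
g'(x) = (2.14*x - 0.66)/(-2.51*x^2 + 2.98*x - 0.34) + (5.02*x - 2.98)*(1.07*x^2 - 0.66*x + 1.14)/(-2.51*x^2 + 2.98*x - 0.34)^2 = (1.532*x^2 + 4.9952*x - 3.1728)/(6.3001*x^4 - 14.9596*x^3 + 10.5872*x^2 - 2.0264*x + 0.1156)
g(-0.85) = -0.53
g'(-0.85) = -0.29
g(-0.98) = -0.50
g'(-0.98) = -0.21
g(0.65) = 2.17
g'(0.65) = 2.51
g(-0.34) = -0.91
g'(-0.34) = -1.74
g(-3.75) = -0.40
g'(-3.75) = -0.00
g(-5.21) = -0.40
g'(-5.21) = 0.00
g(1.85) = -1.05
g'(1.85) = 0.97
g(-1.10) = -0.47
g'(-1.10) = -0.15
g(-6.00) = -0.40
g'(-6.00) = 0.00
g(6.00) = -0.49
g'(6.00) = 0.02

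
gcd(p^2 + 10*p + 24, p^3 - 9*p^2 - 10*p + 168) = p + 4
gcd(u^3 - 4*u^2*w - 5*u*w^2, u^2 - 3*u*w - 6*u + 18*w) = 1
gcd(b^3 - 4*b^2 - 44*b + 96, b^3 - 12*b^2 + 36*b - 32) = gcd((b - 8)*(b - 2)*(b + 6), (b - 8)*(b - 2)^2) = b^2 - 10*b + 16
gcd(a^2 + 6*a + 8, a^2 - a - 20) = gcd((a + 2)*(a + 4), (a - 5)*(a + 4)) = a + 4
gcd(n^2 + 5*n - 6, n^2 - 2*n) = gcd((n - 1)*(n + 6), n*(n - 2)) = 1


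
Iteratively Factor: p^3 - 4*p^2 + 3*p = (p - 3)*(p^2 - p) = p*(p - 3)*(p - 1)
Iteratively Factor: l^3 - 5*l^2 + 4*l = (l - 4)*(l^2 - l) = l*(l - 4)*(l - 1)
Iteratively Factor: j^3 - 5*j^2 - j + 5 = (j - 5)*(j^2 - 1) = (j - 5)*(j - 1)*(j + 1)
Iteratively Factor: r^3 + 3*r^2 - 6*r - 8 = (r - 2)*(r^2 + 5*r + 4) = (r - 2)*(r + 4)*(r + 1)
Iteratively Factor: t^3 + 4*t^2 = (t)*(t^2 + 4*t) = t^2*(t + 4)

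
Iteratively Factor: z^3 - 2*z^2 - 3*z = (z + 1)*(z^2 - 3*z) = z*(z + 1)*(z - 3)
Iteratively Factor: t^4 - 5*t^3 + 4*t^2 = (t - 1)*(t^3 - 4*t^2) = t*(t - 1)*(t^2 - 4*t) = t^2*(t - 1)*(t - 4)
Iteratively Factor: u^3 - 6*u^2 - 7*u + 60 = (u - 4)*(u^2 - 2*u - 15) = (u - 5)*(u - 4)*(u + 3)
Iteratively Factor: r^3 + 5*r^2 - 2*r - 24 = (r - 2)*(r^2 + 7*r + 12) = (r - 2)*(r + 3)*(r + 4)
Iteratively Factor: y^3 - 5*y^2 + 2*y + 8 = (y - 4)*(y^2 - y - 2) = (y - 4)*(y - 2)*(y + 1)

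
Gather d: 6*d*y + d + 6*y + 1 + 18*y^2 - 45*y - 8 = d*(6*y + 1) + 18*y^2 - 39*y - 7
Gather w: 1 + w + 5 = w + 6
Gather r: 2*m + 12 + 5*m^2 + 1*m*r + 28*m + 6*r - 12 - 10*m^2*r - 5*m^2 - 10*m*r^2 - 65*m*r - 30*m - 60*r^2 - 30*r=r^2*(-10*m - 60) + r*(-10*m^2 - 64*m - 24)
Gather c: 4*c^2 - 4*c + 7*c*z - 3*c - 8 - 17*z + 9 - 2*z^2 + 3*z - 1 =4*c^2 + c*(7*z - 7) - 2*z^2 - 14*z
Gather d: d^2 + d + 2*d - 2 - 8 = d^2 + 3*d - 10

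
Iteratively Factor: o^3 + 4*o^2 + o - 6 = (o - 1)*(o^2 + 5*o + 6) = (o - 1)*(o + 2)*(o + 3)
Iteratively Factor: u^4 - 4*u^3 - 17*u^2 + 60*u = (u + 4)*(u^3 - 8*u^2 + 15*u) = (u - 3)*(u + 4)*(u^2 - 5*u) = u*(u - 3)*(u + 4)*(u - 5)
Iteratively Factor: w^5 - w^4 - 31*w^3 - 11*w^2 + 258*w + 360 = (w + 3)*(w^4 - 4*w^3 - 19*w^2 + 46*w + 120) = (w - 5)*(w + 3)*(w^3 + w^2 - 14*w - 24) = (w - 5)*(w + 3)^2*(w^2 - 2*w - 8) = (w - 5)*(w - 4)*(w + 3)^2*(w + 2)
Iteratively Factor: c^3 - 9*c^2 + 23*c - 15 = (c - 3)*(c^2 - 6*c + 5) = (c - 5)*(c - 3)*(c - 1)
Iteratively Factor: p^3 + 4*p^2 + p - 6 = (p + 2)*(p^2 + 2*p - 3) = (p - 1)*(p + 2)*(p + 3)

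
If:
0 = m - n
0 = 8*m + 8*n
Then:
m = 0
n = 0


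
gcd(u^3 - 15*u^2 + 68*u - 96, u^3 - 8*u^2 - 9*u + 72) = u^2 - 11*u + 24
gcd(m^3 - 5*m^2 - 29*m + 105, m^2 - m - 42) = m - 7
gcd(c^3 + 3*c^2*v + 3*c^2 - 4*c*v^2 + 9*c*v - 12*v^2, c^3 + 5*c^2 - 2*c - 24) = c + 3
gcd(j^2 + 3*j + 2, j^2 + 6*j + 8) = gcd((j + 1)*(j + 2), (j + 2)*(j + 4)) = j + 2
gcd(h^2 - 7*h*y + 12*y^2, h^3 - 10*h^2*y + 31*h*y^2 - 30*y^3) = -h + 3*y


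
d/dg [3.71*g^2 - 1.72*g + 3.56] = 7.42*g - 1.72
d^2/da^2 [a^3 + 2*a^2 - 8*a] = 6*a + 4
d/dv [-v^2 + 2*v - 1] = 2 - 2*v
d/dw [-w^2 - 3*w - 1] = -2*w - 3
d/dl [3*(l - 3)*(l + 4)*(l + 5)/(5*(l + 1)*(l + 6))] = 3*(l^4 + 14*l^3 + 67*l^2 + 192*l + 378)/(5*(l^4 + 14*l^3 + 61*l^2 + 84*l + 36))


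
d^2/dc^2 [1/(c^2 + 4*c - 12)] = 2*(-c^2 - 4*c + 4*(c + 2)^2 + 12)/(c^2 + 4*c - 12)^3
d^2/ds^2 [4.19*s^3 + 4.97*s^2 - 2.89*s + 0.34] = 25.14*s + 9.94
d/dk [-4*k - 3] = -4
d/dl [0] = 0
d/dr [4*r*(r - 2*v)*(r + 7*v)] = 12*r^2 + 40*r*v - 56*v^2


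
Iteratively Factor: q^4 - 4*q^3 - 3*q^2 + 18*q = (q - 3)*(q^3 - q^2 - 6*q) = (q - 3)^2*(q^2 + 2*q) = (q - 3)^2*(q + 2)*(q)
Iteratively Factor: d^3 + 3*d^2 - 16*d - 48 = (d - 4)*(d^2 + 7*d + 12) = (d - 4)*(d + 3)*(d + 4)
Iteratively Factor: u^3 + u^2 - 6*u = (u + 3)*(u^2 - 2*u) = (u - 2)*(u + 3)*(u)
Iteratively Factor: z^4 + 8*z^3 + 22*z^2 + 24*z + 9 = (z + 1)*(z^3 + 7*z^2 + 15*z + 9) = (z + 1)*(z + 3)*(z^2 + 4*z + 3) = (z + 1)^2*(z + 3)*(z + 3)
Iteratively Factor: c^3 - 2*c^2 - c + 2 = (c - 1)*(c^2 - c - 2) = (c - 2)*(c - 1)*(c + 1)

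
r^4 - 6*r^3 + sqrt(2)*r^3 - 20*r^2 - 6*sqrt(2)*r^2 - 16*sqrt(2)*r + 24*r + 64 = (r - 8)*(r + 2)*(r - sqrt(2))*(r + 2*sqrt(2))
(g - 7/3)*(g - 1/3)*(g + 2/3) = g^3 - 2*g^2 - g + 14/27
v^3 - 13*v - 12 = (v - 4)*(v + 1)*(v + 3)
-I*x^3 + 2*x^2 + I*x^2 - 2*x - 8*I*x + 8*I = (x - 2*I)*(x + 4*I)*(-I*x + I)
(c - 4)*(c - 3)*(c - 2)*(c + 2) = c^4 - 7*c^3 + 8*c^2 + 28*c - 48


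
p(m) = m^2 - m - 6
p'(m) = 2*m - 1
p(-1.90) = -0.49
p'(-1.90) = -4.80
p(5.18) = 15.65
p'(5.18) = 9.36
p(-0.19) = -5.77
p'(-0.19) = -1.38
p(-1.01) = -3.97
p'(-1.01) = -3.02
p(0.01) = -6.01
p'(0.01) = -0.98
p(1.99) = -4.03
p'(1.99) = 2.98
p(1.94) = -4.18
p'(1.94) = 2.88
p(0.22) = -6.17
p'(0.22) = -0.56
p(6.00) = 24.00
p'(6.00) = 11.00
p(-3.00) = 6.00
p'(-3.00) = -7.00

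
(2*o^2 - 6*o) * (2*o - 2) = 4*o^3 - 16*o^2 + 12*o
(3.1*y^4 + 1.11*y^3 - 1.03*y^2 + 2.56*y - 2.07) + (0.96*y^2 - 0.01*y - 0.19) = 3.1*y^4 + 1.11*y^3 - 0.0700000000000001*y^2 + 2.55*y - 2.26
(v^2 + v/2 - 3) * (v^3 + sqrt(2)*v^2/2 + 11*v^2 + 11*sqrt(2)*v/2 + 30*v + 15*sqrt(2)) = v^5 + sqrt(2)*v^4/2 + 23*v^4/2 + 23*sqrt(2)*v^3/4 + 65*v^3/2 - 18*v^2 + 65*sqrt(2)*v^2/4 - 90*v - 9*sqrt(2)*v - 45*sqrt(2)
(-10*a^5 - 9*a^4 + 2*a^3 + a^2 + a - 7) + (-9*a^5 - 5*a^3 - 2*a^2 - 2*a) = -19*a^5 - 9*a^4 - 3*a^3 - a^2 - a - 7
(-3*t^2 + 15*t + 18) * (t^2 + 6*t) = -3*t^4 - 3*t^3 + 108*t^2 + 108*t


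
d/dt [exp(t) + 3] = exp(t)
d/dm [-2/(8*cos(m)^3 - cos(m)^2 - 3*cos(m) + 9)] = 2*(-24*cos(m)^2 + 2*cos(m) + 3)*sin(m)/(8*cos(m)^3 - cos(m)^2 - 3*cos(m) + 9)^2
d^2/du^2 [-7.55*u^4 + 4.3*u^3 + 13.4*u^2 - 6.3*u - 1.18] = -90.6*u^2 + 25.8*u + 26.8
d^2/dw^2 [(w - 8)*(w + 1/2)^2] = 6*w - 14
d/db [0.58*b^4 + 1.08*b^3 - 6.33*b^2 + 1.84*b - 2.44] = 2.32*b^3 + 3.24*b^2 - 12.66*b + 1.84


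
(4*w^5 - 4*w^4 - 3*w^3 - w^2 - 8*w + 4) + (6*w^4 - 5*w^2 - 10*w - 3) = 4*w^5 + 2*w^4 - 3*w^3 - 6*w^2 - 18*w + 1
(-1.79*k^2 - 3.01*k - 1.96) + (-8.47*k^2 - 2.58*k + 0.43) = -10.26*k^2 - 5.59*k - 1.53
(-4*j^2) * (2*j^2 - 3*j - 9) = -8*j^4 + 12*j^3 + 36*j^2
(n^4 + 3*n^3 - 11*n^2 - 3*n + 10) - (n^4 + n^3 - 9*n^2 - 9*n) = 2*n^3 - 2*n^2 + 6*n + 10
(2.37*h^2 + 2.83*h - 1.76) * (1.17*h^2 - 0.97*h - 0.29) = 2.7729*h^4 + 1.0122*h^3 - 5.4916*h^2 + 0.8865*h + 0.5104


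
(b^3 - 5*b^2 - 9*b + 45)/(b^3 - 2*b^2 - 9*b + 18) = (b - 5)/(b - 2)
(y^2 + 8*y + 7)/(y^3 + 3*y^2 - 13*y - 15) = (y + 7)/(y^2 + 2*y - 15)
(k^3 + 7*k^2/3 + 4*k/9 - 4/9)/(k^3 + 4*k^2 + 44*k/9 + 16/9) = (3*k - 1)/(3*k + 4)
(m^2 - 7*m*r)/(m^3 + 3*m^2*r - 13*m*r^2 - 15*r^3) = m*(m - 7*r)/(m^3 + 3*m^2*r - 13*m*r^2 - 15*r^3)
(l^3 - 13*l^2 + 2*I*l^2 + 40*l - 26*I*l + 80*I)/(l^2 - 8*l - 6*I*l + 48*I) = (l^2 + l*(-5 + 2*I) - 10*I)/(l - 6*I)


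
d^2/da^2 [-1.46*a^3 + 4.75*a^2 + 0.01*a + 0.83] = 9.5 - 8.76*a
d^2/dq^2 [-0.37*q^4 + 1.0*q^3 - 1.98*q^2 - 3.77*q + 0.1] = -4.44*q^2 + 6.0*q - 3.96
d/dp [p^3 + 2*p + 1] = 3*p^2 + 2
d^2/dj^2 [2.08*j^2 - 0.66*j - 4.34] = 4.16000000000000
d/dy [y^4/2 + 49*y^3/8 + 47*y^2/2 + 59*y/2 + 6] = 2*y^3 + 147*y^2/8 + 47*y + 59/2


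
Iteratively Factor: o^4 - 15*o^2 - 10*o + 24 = (o - 1)*(o^3 + o^2 - 14*o - 24) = (o - 1)*(o + 3)*(o^2 - 2*o - 8) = (o - 1)*(o + 2)*(o + 3)*(o - 4)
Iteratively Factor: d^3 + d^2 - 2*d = (d - 1)*(d^2 + 2*d) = (d - 1)*(d + 2)*(d)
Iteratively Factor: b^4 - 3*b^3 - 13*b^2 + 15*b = (b + 3)*(b^3 - 6*b^2 + 5*b) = (b - 1)*(b + 3)*(b^2 - 5*b) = (b - 5)*(b - 1)*(b + 3)*(b)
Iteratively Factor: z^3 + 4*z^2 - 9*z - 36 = (z - 3)*(z^2 + 7*z + 12) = (z - 3)*(z + 4)*(z + 3)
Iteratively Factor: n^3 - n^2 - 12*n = (n)*(n^2 - n - 12) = n*(n + 3)*(n - 4)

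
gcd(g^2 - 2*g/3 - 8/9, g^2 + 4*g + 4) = 1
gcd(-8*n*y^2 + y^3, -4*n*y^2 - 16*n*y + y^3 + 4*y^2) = y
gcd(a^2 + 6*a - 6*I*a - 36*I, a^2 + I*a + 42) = a - 6*I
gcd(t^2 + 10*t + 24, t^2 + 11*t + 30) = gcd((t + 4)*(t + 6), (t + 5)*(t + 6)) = t + 6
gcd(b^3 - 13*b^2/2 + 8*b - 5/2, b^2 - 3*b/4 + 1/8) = b - 1/2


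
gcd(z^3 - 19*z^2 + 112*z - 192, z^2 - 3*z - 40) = z - 8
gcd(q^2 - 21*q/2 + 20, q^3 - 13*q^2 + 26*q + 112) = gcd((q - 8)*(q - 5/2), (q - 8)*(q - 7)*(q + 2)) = q - 8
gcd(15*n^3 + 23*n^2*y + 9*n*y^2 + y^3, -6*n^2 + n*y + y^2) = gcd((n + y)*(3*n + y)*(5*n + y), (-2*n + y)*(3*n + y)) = 3*n + y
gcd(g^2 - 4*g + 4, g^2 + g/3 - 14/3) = g - 2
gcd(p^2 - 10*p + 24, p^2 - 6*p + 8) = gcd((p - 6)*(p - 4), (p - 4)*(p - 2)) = p - 4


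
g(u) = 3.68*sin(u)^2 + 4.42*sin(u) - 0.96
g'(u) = 7.36*sin(u)*cos(u) + 4.42*cos(u)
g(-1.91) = -1.86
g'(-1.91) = 0.84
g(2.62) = 2.16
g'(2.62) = -7.01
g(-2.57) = -2.27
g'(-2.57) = -0.37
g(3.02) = -0.37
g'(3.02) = -5.27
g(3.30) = -1.57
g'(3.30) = -3.22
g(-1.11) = -1.97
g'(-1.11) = -0.97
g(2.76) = 1.20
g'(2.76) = -6.65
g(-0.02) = -1.05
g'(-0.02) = 4.27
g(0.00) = -0.96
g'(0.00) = 4.42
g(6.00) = -1.91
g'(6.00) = 2.27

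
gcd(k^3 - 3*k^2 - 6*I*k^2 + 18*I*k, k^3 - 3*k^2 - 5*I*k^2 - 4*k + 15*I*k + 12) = k - 3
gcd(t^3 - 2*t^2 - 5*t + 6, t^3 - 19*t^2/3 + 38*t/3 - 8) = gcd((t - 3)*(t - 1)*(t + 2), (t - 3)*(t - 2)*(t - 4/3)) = t - 3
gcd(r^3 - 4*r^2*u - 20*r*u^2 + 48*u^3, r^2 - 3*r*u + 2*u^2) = r - 2*u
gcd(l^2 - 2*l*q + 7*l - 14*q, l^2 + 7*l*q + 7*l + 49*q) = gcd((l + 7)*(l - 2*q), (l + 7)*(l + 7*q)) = l + 7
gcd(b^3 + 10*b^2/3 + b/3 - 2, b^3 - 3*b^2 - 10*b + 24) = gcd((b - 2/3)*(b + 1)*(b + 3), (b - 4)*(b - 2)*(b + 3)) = b + 3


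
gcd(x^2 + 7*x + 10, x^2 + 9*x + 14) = x + 2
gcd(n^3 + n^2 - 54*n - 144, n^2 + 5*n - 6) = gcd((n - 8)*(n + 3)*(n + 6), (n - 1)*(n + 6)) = n + 6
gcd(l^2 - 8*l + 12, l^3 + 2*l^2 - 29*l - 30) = 1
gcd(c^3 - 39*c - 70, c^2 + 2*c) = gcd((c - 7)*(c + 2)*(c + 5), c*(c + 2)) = c + 2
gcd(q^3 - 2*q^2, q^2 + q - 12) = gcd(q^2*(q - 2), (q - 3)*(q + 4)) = 1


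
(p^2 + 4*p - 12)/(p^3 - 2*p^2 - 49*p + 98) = (p + 6)/(p^2 - 49)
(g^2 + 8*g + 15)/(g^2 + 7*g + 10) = (g + 3)/(g + 2)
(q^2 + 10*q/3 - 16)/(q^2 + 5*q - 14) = (q^2 + 10*q/3 - 16)/(q^2 + 5*q - 14)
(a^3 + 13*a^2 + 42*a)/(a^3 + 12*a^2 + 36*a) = (a + 7)/(a + 6)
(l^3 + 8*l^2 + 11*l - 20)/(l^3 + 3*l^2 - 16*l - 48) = (l^2 + 4*l - 5)/(l^2 - l - 12)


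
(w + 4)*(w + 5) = w^2 + 9*w + 20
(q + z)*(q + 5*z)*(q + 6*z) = q^3 + 12*q^2*z + 41*q*z^2 + 30*z^3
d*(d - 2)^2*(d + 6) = d^4 + 2*d^3 - 20*d^2 + 24*d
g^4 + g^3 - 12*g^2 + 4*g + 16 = (g - 2)^2*(g + 1)*(g + 4)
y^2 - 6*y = y*(y - 6)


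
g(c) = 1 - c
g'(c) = -1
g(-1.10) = 2.10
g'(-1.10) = -1.00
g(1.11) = -0.11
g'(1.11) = -1.00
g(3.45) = -2.45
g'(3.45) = -1.00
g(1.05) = -0.05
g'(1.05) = -1.00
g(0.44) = 0.56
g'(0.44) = -1.00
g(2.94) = -1.94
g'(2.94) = -1.00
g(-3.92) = 4.92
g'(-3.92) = -1.00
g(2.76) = -1.76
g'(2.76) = -1.00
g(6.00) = -5.00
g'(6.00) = -1.00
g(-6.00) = 7.00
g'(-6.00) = -1.00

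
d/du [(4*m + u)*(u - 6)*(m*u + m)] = m*(8*m*u - 20*m + 3*u^2 - 10*u - 6)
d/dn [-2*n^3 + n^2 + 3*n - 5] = -6*n^2 + 2*n + 3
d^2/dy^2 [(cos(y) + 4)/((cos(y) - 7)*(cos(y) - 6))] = (-29*(1 - cos(y)^2)^2 - cos(y)^5 + 410*cos(y)^3 - 584*cos(y)^2 - 4512*cos(y) + 2137)/((cos(y) - 7)^3*(cos(y) - 6)^3)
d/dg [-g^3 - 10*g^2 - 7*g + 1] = -3*g^2 - 20*g - 7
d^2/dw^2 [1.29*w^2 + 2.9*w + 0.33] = 2.58000000000000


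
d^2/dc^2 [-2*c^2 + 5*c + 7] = -4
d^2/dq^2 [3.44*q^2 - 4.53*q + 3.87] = 6.88000000000000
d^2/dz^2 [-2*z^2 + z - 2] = -4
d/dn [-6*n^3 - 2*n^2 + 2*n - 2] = -18*n^2 - 4*n + 2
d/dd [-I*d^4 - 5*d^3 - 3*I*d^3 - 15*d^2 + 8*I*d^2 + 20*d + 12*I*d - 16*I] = -4*I*d^3 + d^2*(-15 - 9*I) + d*(-30 + 16*I) + 20 + 12*I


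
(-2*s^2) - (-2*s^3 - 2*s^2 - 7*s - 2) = 2*s^3 + 7*s + 2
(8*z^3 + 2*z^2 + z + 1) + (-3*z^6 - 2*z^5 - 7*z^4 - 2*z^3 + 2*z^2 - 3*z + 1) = -3*z^6 - 2*z^5 - 7*z^4 + 6*z^3 + 4*z^2 - 2*z + 2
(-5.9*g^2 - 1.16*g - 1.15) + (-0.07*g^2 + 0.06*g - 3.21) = -5.97*g^2 - 1.1*g - 4.36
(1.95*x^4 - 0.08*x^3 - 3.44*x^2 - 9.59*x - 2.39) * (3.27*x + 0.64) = 6.3765*x^5 + 0.9864*x^4 - 11.3*x^3 - 33.5609*x^2 - 13.9529*x - 1.5296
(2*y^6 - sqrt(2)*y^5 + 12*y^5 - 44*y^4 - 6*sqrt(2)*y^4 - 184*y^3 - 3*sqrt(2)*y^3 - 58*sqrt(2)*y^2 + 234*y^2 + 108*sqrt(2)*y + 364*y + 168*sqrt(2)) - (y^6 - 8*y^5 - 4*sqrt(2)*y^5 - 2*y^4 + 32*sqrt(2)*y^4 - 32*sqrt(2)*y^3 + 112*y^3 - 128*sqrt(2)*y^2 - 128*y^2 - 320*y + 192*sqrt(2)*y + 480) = y^6 + 3*sqrt(2)*y^5 + 20*y^5 - 38*sqrt(2)*y^4 - 42*y^4 - 296*y^3 + 29*sqrt(2)*y^3 + 70*sqrt(2)*y^2 + 362*y^2 - 84*sqrt(2)*y + 684*y - 480 + 168*sqrt(2)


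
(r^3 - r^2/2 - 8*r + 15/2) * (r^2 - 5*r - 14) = r^5 - 11*r^4/2 - 39*r^3/2 + 109*r^2/2 + 149*r/2 - 105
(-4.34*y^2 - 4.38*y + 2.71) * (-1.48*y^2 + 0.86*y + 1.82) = 6.4232*y^4 + 2.75*y^3 - 15.6764*y^2 - 5.641*y + 4.9322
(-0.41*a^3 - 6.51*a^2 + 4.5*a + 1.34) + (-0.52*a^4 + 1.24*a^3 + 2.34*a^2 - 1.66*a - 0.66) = -0.52*a^4 + 0.83*a^3 - 4.17*a^2 + 2.84*a + 0.68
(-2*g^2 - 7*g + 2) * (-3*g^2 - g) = 6*g^4 + 23*g^3 + g^2 - 2*g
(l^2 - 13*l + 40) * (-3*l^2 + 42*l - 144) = -3*l^4 + 81*l^3 - 810*l^2 + 3552*l - 5760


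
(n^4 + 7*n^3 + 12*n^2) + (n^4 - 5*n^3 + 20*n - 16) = 2*n^4 + 2*n^3 + 12*n^2 + 20*n - 16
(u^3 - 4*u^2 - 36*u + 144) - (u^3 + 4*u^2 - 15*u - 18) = -8*u^2 - 21*u + 162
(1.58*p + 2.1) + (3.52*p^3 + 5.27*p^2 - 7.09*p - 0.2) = 3.52*p^3 + 5.27*p^2 - 5.51*p + 1.9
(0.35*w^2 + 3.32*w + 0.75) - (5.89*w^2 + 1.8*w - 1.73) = -5.54*w^2 + 1.52*w + 2.48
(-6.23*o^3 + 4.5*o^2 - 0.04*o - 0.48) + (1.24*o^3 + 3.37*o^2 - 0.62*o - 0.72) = -4.99*o^3 + 7.87*o^2 - 0.66*o - 1.2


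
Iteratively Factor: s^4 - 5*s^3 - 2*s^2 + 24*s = (s)*(s^3 - 5*s^2 - 2*s + 24) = s*(s - 3)*(s^2 - 2*s - 8) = s*(s - 3)*(s + 2)*(s - 4)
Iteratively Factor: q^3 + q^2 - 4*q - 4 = (q + 1)*(q^2 - 4) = (q - 2)*(q + 1)*(q + 2)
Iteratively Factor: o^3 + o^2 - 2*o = (o + 2)*(o^2 - o) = (o - 1)*(o + 2)*(o)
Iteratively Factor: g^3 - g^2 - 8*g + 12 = (g - 2)*(g^2 + g - 6) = (g - 2)^2*(g + 3)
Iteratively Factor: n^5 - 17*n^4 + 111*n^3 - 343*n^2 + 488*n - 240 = (n - 1)*(n^4 - 16*n^3 + 95*n^2 - 248*n + 240) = (n - 5)*(n - 1)*(n^3 - 11*n^2 + 40*n - 48) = (n - 5)*(n - 3)*(n - 1)*(n^2 - 8*n + 16) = (n - 5)*(n - 4)*(n - 3)*(n - 1)*(n - 4)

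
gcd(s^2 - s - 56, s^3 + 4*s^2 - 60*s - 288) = s - 8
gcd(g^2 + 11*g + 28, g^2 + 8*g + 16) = g + 4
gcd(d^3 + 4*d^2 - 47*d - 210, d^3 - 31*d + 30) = d + 6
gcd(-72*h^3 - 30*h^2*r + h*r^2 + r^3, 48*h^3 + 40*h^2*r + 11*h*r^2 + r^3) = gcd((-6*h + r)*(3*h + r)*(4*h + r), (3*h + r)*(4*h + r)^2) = 12*h^2 + 7*h*r + r^2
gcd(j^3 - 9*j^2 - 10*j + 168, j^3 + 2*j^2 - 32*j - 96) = j^2 - 2*j - 24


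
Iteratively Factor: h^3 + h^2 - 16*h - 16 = (h - 4)*(h^2 + 5*h + 4) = (h - 4)*(h + 4)*(h + 1)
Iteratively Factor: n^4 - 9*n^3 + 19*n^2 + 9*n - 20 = (n - 4)*(n^3 - 5*n^2 - n + 5) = (n - 4)*(n - 1)*(n^2 - 4*n - 5) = (n - 5)*(n - 4)*(n - 1)*(n + 1)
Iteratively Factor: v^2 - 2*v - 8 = (v + 2)*(v - 4)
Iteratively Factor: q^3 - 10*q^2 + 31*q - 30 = (q - 5)*(q^2 - 5*q + 6) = (q - 5)*(q - 2)*(q - 3)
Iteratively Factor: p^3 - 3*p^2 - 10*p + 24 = (p - 2)*(p^2 - p - 12) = (p - 4)*(p - 2)*(p + 3)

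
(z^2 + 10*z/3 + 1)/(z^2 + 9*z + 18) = (z + 1/3)/(z + 6)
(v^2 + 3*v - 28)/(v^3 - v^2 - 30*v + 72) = (v + 7)/(v^2 + 3*v - 18)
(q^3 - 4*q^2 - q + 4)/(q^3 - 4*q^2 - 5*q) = (q^2 - 5*q + 4)/(q*(q - 5))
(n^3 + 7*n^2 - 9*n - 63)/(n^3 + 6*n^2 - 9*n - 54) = (n + 7)/(n + 6)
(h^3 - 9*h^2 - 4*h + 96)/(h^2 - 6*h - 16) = (h^2 - h - 12)/(h + 2)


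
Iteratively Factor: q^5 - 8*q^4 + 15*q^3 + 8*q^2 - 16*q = (q - 4)*(q^4 - 4*q^3 - q^2 + 4*q) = (q - 4)*(q - 1)*(q^3 - 3*q^2 - 4*q) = (q - 4)*(q - 1)*(q + 1)*(q^2 - 4*q) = q*(q - 4)*(q - 1)*(q + 1)*(q - 4)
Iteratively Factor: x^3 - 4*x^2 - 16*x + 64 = (x - 4)*(x^2 - 16) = (x - 4)*(x + 4)*(x - 4)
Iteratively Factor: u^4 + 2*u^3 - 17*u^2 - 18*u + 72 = (u + 3)*(u^3 - u^2 - 14*u + 24) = (u - 2)*(u + 3)*(u^2 + u - 12) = (u - 3)*(u - 2)*(u + 3)*(u + 4)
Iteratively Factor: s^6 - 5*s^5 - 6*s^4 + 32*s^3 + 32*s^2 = (s + 2)*(s^5 - 7*s^4 + 8*s^3 + 16*s^2) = (s + 1)*(s + 2)*(s^4 - 8*s^3 + 16*s^2) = s*(s + 1)*(s + 2)*(s^3 - 8*s^2 + 16*s) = s*(s - 4)*(s + 1)*(s + 2)*(s^2 - 4*s) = s^2*(s - 4)*(s + 1)*(s + 2)*(s - 4)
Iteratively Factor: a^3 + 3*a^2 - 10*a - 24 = (a - 3)*(a^2 + 6*a + 8) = (a - 3)*(a + 4)*(a + 2)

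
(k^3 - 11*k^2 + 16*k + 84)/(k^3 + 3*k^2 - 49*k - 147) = (k^2 - 4*k - 12)/(k^2 + 10*k + 21)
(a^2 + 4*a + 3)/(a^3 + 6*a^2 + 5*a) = (a + 3)/(a*(a + 5))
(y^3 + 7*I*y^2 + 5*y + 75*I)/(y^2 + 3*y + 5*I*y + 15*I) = (y^2 + 2*I*y + 15)/(y + 3)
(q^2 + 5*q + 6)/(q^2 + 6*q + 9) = (q + 2)/(q + 3)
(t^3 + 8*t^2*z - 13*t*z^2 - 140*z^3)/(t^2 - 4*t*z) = t + 12*z + 35*z^2/t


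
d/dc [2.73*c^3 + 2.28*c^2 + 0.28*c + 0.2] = 8.19*c^2 + 4.56*c + 0.28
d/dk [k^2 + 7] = 2*k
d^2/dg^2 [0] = 0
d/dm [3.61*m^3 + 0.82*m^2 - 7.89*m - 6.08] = 10.83*m^2 + 1.64*m - 7.89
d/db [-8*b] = -8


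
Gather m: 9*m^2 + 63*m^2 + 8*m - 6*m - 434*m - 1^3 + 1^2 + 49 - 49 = 72*m^2 - 432*m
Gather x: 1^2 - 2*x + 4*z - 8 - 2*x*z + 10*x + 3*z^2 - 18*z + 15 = x*(8 - 2*z) + 3*z^2 - 14*z + 8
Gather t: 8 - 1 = 7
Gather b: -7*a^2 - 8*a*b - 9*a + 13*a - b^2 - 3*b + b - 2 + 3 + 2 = -7*a^2 + 4*a - b^2 + b*(-8*a - 2) + 3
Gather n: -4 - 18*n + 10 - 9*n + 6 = 12 - 27*n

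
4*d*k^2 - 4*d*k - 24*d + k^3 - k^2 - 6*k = (4*d + k)*(k - 3)*(k + 2)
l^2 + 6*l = l*(l + 6)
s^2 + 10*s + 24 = (s + 4)*(s + 6)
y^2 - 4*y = y*(y - 4)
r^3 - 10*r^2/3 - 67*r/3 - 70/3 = (r - 7)*(r + 5/3)*(r + 2)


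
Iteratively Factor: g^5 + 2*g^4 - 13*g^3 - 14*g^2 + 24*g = (g - 1)*(g^4 + 3*g^3 - 10*g^2 - 24*g) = (g - 1)*(g + 2)*(g^3 + g^2 - 12*g) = (g - 1)*(g + 2)*(g + 4)*(g^2 - 3*g) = g*(g - 1)*(g + 2)*(g + 4)*(g - 3)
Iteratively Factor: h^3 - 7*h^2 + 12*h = (h - 4)*(h^2 - 3*h) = (h - 4)*(h - 3)*(h)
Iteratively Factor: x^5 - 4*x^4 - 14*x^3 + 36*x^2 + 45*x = (x + 3)*(x^4 - 7*x^3 + 7*x^2 + 15*x) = (x - 3)*(x + 3)*(x^3 - 4*x^2 - 5*x) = (x - 5)*(x - 3)*(x + 3)*(x^2 + x) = (x - 5)*(x - 3)*(x + 1)*(x + 3)*(x)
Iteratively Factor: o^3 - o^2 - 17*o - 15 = (o + 1)*(o^2 - 2*o - 15) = (o - 5)*(o + 1)*(o + 3)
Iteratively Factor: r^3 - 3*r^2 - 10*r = (r - 5)*(r^2 + 2*r) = r*(r - 5)*(r + 2)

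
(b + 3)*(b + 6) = b^2 + 9*b + 18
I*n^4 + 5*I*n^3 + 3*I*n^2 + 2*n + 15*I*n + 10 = (n + 5)*(n - I)*(n + 2*I)*(I*n + 1)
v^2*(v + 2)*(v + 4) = v^4 + 6*v^3 + 8*v^2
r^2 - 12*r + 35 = (r - 7)*(r - 5)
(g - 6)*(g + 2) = g^2 - 4*g - 12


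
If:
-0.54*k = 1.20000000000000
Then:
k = -2.22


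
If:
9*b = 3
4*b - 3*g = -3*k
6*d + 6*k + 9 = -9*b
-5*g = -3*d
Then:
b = 1/3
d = -35/36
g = -7/12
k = -37/36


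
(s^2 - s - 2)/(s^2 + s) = (s - 2)/s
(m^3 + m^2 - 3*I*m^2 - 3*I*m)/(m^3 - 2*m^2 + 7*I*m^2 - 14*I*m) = (m^2 + m*(1 - 3*I) - 3*I)/(m^2 + m*(-2 + 7*I) - 14*I)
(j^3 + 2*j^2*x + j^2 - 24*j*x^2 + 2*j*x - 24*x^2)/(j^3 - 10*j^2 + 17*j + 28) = (j^2 + 2*j*x - 24*x^2)/(j^2 - 11*j + 28)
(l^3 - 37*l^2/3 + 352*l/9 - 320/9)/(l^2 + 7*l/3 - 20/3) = (3*l^2 - 32*l + 64)/(3*(l + 4))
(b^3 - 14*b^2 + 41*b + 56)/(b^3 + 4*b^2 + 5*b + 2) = (b^2 - 15*b + 56)/(b^2 + 3*b + 2)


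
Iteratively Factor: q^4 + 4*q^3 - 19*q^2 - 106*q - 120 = (q + 2)*(q^3 + 2*q^2 - 23*q - 60) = (q + 2)*(q + 3)*(q^2 - q - 20) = (q + 2)*(q + 3)*(q + 4)*(q - 5)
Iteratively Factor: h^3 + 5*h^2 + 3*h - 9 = (h - 1)*(h^2 + 6*h + 9) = (h - 1)*(h + 3)*(h + 3)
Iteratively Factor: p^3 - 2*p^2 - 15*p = (p)*(p^2 - 2*p - 15) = p*(p + 3)*(p - 5)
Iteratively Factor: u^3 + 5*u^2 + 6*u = (u + 2)*(u^2 + 3*u) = (u + 2)*(u + 3)*(u)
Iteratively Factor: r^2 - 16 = (r + 4)*(r - 4)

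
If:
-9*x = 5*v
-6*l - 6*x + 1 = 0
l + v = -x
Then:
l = 2/27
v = -1/6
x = 5/54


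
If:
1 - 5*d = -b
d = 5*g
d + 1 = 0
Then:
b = -6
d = -1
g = -1/5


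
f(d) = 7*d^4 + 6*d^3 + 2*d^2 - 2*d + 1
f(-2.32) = 144.27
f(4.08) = 2373.36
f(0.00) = 1.00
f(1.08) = 18.25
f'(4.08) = 2215.64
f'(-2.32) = -264.04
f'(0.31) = 1.80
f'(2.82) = 780.34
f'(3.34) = 1255.43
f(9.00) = 50446.00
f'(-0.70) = -5.58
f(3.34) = 1111.32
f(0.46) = 1.40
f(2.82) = 588.50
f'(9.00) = 21904.00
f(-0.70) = 3.00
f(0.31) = 0.82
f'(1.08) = 58.59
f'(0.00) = -2.00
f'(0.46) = 6.37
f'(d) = 28*d^3 + 18*d^2 + 4*d - 2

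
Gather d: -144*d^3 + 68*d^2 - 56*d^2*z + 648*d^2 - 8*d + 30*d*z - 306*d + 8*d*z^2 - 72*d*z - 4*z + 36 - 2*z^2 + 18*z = -144*d^3 + d^2*(716 - 56*z) + d*(8*z^2 - 42*z - 314) - 2*z^2 + 14*z + 36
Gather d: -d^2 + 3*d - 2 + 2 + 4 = -d^2 + 3*d + 4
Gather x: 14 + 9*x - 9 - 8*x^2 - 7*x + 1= -8*x^2 + 2*x + 6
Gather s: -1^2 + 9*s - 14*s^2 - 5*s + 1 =-14*s^2 + 4*s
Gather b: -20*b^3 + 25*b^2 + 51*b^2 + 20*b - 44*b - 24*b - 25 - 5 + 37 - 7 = -20*b^3 + 76*b^2 - 48*b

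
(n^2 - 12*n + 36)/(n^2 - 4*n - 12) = (n - 6)/(n + 2)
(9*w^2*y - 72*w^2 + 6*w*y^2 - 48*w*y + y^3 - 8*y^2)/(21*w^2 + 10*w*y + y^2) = (3*w*y - 24*w + y^2 - 8*y)/(7*w + y)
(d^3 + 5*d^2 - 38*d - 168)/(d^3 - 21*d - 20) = (d^2 + d - 42)/(d^2 - 4*d - 5)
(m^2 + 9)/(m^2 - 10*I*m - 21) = (m + 3*I)/(m - 7*I)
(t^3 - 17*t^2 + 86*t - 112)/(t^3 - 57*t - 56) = (t^2 - 9*t + 14)/(t^2 + 8*t + 7)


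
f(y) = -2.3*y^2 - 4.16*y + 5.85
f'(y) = -4.6*y - 4.16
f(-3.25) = -4.92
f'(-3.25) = 10.79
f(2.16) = -13.87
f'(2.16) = -14.10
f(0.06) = 5.59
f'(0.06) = -4.44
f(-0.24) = 6.72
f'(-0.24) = -3.06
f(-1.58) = 6.68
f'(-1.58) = 3.11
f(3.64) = -39.77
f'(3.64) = -20.90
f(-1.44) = 7.07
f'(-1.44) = 2.46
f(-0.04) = 6.01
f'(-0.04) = -3.98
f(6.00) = -101.91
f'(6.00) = -31.76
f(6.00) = -101.91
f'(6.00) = -31.76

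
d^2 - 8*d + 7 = (d - 7)*(d - 1)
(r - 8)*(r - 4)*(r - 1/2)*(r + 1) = r^4 - 23*r^3/2 + 51*r^2/2 + 22*r - 16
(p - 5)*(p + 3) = p^2 - 2*p - 15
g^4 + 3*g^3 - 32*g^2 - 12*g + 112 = (g - 4)*(g - 2)*(g + 2)*(g + 7)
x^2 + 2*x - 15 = (x - 3)*(x + 5)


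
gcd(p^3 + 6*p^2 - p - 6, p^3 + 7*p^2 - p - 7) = p^2 - 1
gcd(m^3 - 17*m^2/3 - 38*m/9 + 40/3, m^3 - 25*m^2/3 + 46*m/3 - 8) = m^2 - 22*m/3 + 8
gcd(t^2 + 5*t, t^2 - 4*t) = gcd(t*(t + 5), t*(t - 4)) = t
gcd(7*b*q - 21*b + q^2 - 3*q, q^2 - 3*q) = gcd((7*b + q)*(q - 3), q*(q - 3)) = q - 3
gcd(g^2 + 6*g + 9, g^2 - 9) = g + 3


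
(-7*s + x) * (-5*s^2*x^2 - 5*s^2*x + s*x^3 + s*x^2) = 35*s^3*x^2 + 35*s^3*x - 12*s^2*x^3 - 12*s^2*x^2 + s*x^4 + s*x^3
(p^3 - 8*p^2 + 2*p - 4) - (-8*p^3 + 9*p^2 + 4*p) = 9*p^3 - 17*p^2 - 2*p - 4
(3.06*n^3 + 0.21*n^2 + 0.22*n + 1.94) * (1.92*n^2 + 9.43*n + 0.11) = 5.8752*n^5 + 29.259*n^4 + 2.7393*n^3 + 5.8225*n^2 + 18.3184*n + 0.2134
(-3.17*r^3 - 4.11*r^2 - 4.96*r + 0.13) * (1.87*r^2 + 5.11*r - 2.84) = -5.9279*r^5 - 23.8844*r^4 - 21.2745*r^3 - 13.4301*r^2 + 14.7507*r - 0.3692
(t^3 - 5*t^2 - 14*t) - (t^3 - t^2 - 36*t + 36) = -4*t^2 + 22*t - 36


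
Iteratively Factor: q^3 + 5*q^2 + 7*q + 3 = (q + 1)*(q^2 + 4*q + 3) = (q + 1)^2*(q + 3)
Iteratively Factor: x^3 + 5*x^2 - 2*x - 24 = (x + 3)*(x^2 + 2*x - 8) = (x - 2)*(x + 3)*(x + 4)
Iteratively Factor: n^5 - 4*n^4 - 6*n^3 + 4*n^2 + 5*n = (n - 1)*(n^4 - 3*n^3 - 9*n^2 - 5*n) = (n - 1)*(n + 1)*(n^3 - 4*n^2 - 5*n) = n*(n - 1)*(n + 1)*(n^2 - 4*n - 5) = n*(n - 1)*(n + 1)^2*(n - 5)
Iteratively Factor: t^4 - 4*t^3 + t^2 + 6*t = (t - 2)*(t^3 - 2*t^2 - 3*t) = (t - 3)*(t - 2)*(t^2 + t) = (t - 3)*(t - 2)*(t + 1)*(t)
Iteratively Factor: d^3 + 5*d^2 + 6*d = (d)*(d^2 + 5*d + 6) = d*(d + 3)*(d + 2)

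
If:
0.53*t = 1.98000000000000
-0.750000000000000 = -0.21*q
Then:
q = 3.57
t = 3.74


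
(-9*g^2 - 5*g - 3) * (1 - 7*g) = 63*g^3 + 26*g^2 + 16*g - 3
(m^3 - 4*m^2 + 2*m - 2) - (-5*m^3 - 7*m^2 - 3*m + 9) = 6*m^3 + 3*m^2 + 5*m - 11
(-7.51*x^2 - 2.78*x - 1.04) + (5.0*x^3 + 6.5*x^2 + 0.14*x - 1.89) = 5.0*x^3 - 1.01*x^2 - 2.64*x - 2.93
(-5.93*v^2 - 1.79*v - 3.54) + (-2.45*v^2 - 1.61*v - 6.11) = -8.38*v^2 - 3.4*v - 9.65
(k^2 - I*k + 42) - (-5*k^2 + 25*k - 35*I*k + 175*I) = 6*k^2 - 25*k + 34*I*k + 42 - 175*I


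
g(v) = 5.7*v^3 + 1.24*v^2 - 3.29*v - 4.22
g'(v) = 17.1*v^2 + 2.48*v - 3.29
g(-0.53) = -2.98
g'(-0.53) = 0.20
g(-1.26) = -9.51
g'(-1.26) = 20.73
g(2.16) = 51.90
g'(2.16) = 81.85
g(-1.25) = -9.30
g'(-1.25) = 20.33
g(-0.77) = -3.55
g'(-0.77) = 4.94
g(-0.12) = -3.82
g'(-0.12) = -3.34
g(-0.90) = -4.41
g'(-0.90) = 8.33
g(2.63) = 99.40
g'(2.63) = 121.51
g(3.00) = 150.97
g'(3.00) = 158.05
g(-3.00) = -137.09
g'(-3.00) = 143.17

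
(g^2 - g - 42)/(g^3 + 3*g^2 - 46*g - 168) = 1/(g + 4)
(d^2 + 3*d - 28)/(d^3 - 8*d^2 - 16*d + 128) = (d + 7)/(d^2 - 4*d - 32)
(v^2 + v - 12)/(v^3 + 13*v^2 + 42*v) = (v^2 + v - 12)/(v*(v^2 + 13*v + 42))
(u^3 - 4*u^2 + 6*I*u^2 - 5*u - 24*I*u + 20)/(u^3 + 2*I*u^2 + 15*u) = (u^2 + u*(-4 + I) - 4*I)/(u*(u - 3*I))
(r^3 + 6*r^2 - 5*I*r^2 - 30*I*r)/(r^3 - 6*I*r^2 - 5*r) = (r + 6)/(r - I)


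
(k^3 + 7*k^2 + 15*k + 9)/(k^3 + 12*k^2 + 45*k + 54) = (k + 1)/(k + 6)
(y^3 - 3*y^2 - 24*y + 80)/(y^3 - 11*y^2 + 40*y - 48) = (y + 5)/(y - 3)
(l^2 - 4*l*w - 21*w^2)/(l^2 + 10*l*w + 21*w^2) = (l - 7*w)/(l + 7*w)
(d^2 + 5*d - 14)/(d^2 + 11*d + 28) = (d - 2)/(d + 4)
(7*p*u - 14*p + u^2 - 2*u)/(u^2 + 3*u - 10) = (7*p + u)/(u + 5)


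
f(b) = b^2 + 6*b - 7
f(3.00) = 20.00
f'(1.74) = 9.48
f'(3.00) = 12.00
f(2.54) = 14.69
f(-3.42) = -15.82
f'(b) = 2*b + 6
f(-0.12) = -7.71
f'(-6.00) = -6.00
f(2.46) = 13.81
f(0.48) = -3.89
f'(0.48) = 6.96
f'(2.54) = 11.08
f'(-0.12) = 5.76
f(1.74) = 6.47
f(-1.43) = -13.54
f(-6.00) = -7.00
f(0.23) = -5.57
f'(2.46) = 10.92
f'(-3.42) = -0.84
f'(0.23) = 6.46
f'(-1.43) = 3.14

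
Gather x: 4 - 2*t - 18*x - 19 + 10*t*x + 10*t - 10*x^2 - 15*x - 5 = 8*t - 10*x^2 + x*(10*t - 33) - 20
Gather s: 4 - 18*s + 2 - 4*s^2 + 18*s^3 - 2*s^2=18*s^3 - 6*s^2 - 18*s + 6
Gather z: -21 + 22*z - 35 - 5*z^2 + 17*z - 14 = -5*z^2 + 39*z - 70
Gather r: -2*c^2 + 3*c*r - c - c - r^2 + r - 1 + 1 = -2*c^2 - 2*c - r^2 + r*(3*c + 1)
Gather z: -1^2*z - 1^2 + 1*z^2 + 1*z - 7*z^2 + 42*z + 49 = -6*z^2 + 42*z + 48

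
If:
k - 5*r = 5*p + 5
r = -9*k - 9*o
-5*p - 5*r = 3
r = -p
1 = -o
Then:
No Solution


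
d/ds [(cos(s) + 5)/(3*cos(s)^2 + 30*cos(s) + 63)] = (cos(s)^2 + 10*cos(s) + 29)*sin(s)/(3*(cos(s)^2 + 10*cos(s) + 21)^2)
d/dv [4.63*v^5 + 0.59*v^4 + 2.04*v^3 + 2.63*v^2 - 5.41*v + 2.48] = 23.15*v^4 + 2.36*v^3 + 6.12*v^2 + 5.26*v - 5.41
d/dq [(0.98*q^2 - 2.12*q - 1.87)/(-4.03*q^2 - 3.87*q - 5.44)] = (-12.3362*q^2 - 25.7346*q + 4.2959)/(16.2409*q^4 + 31.1922*q^3 + 58.8233*q^2 + 42.1056*q + 29.5936)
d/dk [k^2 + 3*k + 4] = 2*k + 3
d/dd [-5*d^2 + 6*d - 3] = 6 - 10*d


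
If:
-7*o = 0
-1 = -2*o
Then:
No Solution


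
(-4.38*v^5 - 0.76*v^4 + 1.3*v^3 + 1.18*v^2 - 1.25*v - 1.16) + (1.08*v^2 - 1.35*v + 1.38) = -4.38*v^5 - 0.76*v^4 + 1.3*v^3 + 2.26*v^2 - 2.6*v + 0.22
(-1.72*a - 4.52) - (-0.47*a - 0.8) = -1.25*a - 3.72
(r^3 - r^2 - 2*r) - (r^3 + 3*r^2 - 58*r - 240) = -4*r^2 + 56*r + 240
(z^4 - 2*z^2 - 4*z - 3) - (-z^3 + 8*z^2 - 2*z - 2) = z^4 + z^3 - 10*z^2 - 2*z - 1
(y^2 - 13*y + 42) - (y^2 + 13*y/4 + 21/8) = 315/8 - 65*y/4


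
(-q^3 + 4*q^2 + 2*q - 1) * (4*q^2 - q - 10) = -4*q^5 + 17*q^4 + 14*q^3 - 46*q^2 - 19*q + 10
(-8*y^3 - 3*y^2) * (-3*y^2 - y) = 24*y^5 + 17*y^4 + 3*y^3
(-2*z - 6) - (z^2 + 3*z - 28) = -z^2 - 5*z + 22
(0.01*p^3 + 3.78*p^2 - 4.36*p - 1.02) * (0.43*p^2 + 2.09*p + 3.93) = 0.0043*p^5 + 1.6463*p^4 + 6.0647*p^3 + 5.3044*p^2 - 19.2666*p - 4.0086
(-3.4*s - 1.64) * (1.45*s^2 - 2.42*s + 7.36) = -4.93*s^3 + 5.85*s^2 - 21.0552*s - 12.0704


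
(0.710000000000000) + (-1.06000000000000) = -0.350000000000000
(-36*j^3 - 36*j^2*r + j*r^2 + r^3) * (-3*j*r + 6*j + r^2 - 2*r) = 108*j^4*r - 216*j^4 + 72*j^3*r^2 - 144*j^3*r - 39*j^2*r^3 + 78*j^2*r^2 - 2*j*r^4 + 4*j*r^3 + r^5 - 2*r^4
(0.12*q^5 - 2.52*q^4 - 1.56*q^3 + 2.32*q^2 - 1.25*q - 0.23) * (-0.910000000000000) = -0.1092*q^5 + 2.2932*q^4 + 1.4196*q^3 - 2.1112*q^2 + 1.1375*q + 0.2093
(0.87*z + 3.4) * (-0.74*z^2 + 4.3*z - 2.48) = -0.6438*z^3 + 1.225*z^2 + 12.4624*z - 8.432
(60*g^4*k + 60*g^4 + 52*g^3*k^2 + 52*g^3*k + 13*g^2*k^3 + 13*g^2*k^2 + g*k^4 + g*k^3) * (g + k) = 60*g^5*k + 60*g^5 + 112*g^4*k^2 + 112*g^4*k + 65*g^3*k^3 + 65*g^3*k^2 + 14*g^2*k^4 + 14*g^2*k^3 + g*k^5 + g*k^4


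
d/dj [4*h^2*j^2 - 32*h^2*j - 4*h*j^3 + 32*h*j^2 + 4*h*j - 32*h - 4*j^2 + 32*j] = 8*h^2*j - 32*h^2 - 12*h*j^2 + 64*h*j + 4*h - 8*j + 32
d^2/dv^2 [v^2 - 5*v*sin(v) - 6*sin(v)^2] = 5*v*sin(v) + 24*sin(v)^2 - 10*cos(v) - 10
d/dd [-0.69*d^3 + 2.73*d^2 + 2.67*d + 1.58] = -2.07*d^2 + 5.46*d + 2.67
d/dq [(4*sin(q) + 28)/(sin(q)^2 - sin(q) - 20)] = -4*(sin(q)^2 + 14*sin(q) + 13)*cos(q)/(sin(q) + cos(q)^2 + 19)^2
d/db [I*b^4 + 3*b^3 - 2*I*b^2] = b*(4*I*b^2 + 9*b - 4*I)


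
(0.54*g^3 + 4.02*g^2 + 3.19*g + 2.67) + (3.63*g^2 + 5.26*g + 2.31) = 0.54*g^3 + 7.65*g^2 + 8.45*g + 4.98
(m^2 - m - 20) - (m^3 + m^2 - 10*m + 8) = -m^3 + 9*m - 28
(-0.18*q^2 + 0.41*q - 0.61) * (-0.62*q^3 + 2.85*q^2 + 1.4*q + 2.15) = 0.1116*q^5 - 0.7672*q^4 + 1.2947*q^3 - 1.5515*q^2 + 0.0275*q - 1.3115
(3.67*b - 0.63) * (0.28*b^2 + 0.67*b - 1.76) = 1.0276*b^3 + 2.2825*b^2 - 6.8813*b + 1.1088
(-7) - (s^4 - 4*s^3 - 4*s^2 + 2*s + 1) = -s^4 + 4*s^3 + 4*s^2 - 2*s - 8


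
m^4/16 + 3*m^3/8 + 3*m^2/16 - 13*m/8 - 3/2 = (m/4 + 1/4)*(m/4 + 1)*(m - 2)*(m + 3)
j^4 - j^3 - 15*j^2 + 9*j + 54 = (j - 3)^2*(j + 2)*(j + 3)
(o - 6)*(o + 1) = o^2 - 5*o - 6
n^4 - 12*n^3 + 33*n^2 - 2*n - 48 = (n - 8)*(n - 3)*(n - 2)*(n + 1)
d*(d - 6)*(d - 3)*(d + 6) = d^4 - 3*d^3 - 36*d^2 + 108*d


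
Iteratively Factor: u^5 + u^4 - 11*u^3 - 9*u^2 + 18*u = (u - 1)*(u^4 + 2*u^3 - 9*u^2 - 18*u) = (u - 3)*(u - 1)*(u^3 + 5*u^2 + 6*u) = (u - 3)*(u - 1)*(u + 2)*(u^2 + 3*u) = (u - 3)*(u - 1)*(u + 2)*(u + 3)*(u)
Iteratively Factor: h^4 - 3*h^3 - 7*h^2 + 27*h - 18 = (h - 1)*(h^3 - 2*h^2 - 9*h + 18) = (h - 1)*(h + 3)*(h^2 - 5*h + 6) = (h - 2)*(h - 1)*(h + 3)*(h - 3)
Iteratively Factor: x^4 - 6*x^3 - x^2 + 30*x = (x - 5)*(x^3 - x^2 - 6*x) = (x - 5)*(x + 2)*(x^2 - 3*x) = x*(x - 5)*(x + 2)*(x - 3)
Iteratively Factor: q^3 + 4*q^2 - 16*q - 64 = (q + 4)*(q^2 - 16) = (q - 4)*(q + 4)*(q + 4)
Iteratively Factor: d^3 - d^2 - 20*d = (d)*(d^2 - d - 20) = d*(d - 5)*(d + 4)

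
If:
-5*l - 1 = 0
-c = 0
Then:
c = 0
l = -1/5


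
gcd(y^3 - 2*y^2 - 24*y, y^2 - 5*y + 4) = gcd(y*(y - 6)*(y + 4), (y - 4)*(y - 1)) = 1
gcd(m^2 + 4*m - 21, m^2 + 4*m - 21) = m^2 + 4*m - 21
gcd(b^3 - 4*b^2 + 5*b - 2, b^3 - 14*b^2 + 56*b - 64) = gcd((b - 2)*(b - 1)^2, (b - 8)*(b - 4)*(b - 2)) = b - 2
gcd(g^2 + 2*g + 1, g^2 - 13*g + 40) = 1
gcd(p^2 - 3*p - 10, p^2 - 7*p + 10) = p - 5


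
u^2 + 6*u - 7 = (u - 1)*(u + 7)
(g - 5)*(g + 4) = g^2 - g - 20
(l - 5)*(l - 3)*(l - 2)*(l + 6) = l^4 - 4*l^3 - 29*l^2 + 156*l - 180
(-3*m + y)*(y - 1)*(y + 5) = -3*m*y^2 - 12*m*y + 15*m + y^3 + 4*y^2 - 5*y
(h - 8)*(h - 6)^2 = h^3 - 20*h^2 + 132*h - 288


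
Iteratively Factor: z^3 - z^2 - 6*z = (z - 3)*(z^2 + 2*z) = z*(z - 3)*(z + 2)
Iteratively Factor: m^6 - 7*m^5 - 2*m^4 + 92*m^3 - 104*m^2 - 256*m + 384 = (m + 3)*(m^5 - 10*m^4 + 28*m^3 + 8*m^2 - 128*m + 128) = (m - 2)*(m + 3)*(m^4 - 8*m^3 + 12*m^2 + 32*m - 64) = (m - 2)*(m + 2)*(m + 3)*(m^3 - 10*m^2 + 32*m - 32) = (m - 4)*(m - 2)*(m + 2)*(m + 3)*(m^2 - 6*m + 8) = (m - 4)*(m - 2)^2*(m + 2)*(m + 3)*(m - 4)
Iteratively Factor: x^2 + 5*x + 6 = (x + 2)*(x + 3)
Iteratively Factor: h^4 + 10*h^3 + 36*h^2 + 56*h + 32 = (h + 4)*(h^3 + 6*h^2 + 12*h + 8) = (h + 2)*(h + 4)*(h^2 + 4*h + 4) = (h + 2)^2*(h + 4)*(h + 2)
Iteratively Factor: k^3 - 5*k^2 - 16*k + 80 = (k + 4)*(k^2 - 9*k + 20) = (k - 4)*(k + 4)*(k - 5)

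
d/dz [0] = 0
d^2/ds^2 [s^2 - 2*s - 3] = 2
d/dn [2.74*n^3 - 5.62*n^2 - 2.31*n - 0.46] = 8.22*n^2 - 11.24*n - 2.31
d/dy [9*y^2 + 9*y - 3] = 18*y + 9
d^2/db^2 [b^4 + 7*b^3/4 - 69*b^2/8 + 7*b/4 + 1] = 12*b^2 + 21*b/2 - 69/4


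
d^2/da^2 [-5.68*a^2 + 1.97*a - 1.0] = -11.3600000000000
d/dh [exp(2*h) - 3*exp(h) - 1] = (2*exp(h) - 3)*exp(h)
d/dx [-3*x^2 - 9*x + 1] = -6*x - 9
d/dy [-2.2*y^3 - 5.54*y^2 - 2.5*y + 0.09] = -6.6*y^2 - 11.08*y - 2.5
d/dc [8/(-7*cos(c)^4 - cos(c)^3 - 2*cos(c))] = 8*(-28*cos(c)^3 - 3*cos(c)^2 - 2)*sin(c)/((7*cos(c)^3 + cos(c)^2 + 2)^2*cos(c)^2)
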